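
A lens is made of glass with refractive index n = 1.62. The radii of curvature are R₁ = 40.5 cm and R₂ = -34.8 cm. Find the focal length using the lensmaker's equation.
1/f = (n − 1)(1/R₁ − 1/R₂) → f = 30.19 cm (converging lens)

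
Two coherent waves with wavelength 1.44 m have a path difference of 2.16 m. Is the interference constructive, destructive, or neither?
destructive — path difference = 1.5λ, an odd multiple of λ/2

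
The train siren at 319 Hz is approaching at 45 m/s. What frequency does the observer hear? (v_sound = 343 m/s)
f_obs = f·v/(v − v_s) = 367.2 Hz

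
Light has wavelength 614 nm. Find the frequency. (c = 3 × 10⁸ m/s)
f = c/λ = 4.886 × 10¹⁴ Hz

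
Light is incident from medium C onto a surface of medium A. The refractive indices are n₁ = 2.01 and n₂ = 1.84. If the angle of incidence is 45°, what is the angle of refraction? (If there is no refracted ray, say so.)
sin θ₂ = (n₁/n₂)·sin θ₁ = 0.7724 → θ₂ = 50.57°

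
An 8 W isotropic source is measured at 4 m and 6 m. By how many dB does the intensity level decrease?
Δβ = 20·log₁₀(r₂/r₁) = 3.522 dB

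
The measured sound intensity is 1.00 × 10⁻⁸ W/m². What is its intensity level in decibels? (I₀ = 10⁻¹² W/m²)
β = 10·log₁₀(I/I₀) = 40 dB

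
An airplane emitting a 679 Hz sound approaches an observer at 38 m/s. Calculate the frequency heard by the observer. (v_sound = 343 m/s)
f_obs = f·v/(v − v_s) = 763.6 Hz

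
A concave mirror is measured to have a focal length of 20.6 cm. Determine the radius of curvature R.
R = 2|f| = 41.2 cm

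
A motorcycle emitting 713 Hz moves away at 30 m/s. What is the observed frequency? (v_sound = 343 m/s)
f_obs = f·v/(v + v_s) = 655.7 Hz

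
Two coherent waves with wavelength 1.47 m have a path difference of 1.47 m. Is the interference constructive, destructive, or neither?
constructive — path difference = 1λ, a whole number of wavelengths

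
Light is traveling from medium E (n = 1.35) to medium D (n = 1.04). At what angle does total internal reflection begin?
θc = arcsin(n₂/n₁) = 50.39°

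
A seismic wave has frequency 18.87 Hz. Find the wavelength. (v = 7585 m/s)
λ = v/f = 402 m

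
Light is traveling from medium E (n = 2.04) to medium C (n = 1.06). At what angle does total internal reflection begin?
θc = arcsin(n₂/n₁) = 31.31°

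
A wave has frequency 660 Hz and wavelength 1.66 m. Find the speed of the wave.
v = fλ = 1096 m/s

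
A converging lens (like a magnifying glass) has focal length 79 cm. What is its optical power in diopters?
P = 1/f = 1.266 D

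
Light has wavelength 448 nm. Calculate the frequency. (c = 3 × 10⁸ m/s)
f = c/λ = 6.696 × 10¹⁴ Hz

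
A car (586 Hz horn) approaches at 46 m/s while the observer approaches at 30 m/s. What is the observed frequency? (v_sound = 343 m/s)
f_obs = f·(v + v_o)/(v − v_s) = 736 Hz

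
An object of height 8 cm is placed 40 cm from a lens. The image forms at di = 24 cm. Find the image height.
hi = (-di/do) × ho = -4.8 cm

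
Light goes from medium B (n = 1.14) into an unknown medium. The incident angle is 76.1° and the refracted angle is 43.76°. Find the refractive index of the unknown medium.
n₂ = n₁·sin θ₁ / sin θ₂ = 1.6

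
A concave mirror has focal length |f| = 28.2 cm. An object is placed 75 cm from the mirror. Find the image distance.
f = +28.2 cm (concave); 1/di = 1/f − 1/do → di = 45.19 cm (real image, in front of mirror)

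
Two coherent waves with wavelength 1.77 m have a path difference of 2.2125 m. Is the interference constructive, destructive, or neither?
neither (partial) — path difference = 1.25λ, neither a whole number of wavelengths nor an odd multiple of λ/2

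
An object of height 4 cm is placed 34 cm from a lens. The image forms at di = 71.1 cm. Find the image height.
hi = (-di/do) × ho = -8.365 cm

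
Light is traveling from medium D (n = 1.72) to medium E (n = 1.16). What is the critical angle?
θc = arcsin(n₂/n₁) = 42.41°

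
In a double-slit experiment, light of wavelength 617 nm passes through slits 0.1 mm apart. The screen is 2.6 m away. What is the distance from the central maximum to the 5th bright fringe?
y = mλL/d = 80.21 mm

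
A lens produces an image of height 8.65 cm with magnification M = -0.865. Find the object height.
ho = |hi|/|M| = 10 cm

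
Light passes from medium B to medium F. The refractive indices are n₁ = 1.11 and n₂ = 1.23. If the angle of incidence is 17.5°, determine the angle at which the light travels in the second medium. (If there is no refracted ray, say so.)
sin θ₂ = (n₁/n₂)·sin θ₁ = 0.2714 → θ₂ = 15.75°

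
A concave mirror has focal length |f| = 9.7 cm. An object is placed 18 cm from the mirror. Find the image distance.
f = +9.7 cm (concave); 1/di = 1/f − 1/do → di = 21.04 cm (real image, in front of mirror)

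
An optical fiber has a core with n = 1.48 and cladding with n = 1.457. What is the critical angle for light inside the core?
θc = arcsin(n_cladding/n_core) = 79.89°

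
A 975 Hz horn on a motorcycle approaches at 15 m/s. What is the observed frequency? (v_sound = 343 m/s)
f_obs = f·v/(v − v_s) = 1020 Hz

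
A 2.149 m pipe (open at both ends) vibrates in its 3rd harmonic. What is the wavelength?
λₙ = 2L/n = 1.433 m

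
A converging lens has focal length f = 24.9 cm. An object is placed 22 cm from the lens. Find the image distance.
1/di = 1/f − 1/do → di = -188.9 cm (virtual image)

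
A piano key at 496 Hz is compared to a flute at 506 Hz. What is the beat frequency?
10 Hz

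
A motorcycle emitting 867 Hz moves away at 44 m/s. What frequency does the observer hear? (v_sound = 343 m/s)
f_obs = f·v/(v + v_s) = 768.4 Hz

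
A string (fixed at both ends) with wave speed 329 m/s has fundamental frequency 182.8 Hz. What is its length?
L = v/(2f₁) = 0.8999 m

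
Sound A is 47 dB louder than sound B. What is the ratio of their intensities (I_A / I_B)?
I_A/I_B = 10^(Δβ/10) = 50120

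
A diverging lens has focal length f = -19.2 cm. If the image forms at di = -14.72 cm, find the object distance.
1/do = 1/f − 1/di → do = 63.09 cm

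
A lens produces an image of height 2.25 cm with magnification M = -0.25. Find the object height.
ho = |hi|/|M| = 9 cm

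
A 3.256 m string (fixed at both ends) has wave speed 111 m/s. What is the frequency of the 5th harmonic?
fₙ = nv/(2L) = 85.23 Hz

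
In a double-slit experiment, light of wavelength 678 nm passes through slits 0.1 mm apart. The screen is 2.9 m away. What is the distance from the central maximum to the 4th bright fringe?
y = mλL/d = 78.65 mm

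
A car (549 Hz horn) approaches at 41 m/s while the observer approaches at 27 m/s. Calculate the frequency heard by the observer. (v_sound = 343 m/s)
f_obs = f·(v + v_o)/(v − v_s) = 672.6 Hz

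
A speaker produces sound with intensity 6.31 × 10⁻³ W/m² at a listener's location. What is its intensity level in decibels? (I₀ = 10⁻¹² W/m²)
β = 10·log₁₀(I/I₀) = 98 dB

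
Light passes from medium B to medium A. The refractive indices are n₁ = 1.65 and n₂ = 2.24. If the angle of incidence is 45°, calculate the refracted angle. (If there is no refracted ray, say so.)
sin θ₂ = (n₁/n₂)·sin θ₁ = 0.5209 → θ₂ = 31.39°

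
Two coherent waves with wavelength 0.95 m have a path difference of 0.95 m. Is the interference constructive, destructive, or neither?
constructive — path difference = 1λ, a whole number of wavelengths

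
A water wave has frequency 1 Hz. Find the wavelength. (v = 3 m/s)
λ = v/f = 3 m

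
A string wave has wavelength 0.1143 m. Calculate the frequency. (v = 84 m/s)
f = v/λ = 734.9 Hz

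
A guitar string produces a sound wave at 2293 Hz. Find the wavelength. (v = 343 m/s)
λ = v/f = 0.1496 m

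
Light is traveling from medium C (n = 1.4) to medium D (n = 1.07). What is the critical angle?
θc = arcsin(n₂/n₁) = 49.84°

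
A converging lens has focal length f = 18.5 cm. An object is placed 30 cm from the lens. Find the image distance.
1/di = 1/f − 1/do → di = 48.26 cm (real image)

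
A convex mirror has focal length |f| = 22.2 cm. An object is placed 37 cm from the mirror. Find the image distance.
f = −22.2 cm (convex); 1/di = 1/f − 1/do → di = -13.87 cm (virtual image, behind mirror)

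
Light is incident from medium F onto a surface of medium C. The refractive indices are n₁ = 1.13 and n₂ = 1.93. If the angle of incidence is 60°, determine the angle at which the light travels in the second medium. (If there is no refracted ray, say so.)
sin θ₂ = (n₁/n₂)·sin θ₁ = 0.5071 → θ₂ = 30.47°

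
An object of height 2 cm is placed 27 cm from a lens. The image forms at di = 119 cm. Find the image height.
hi = (-di/do) × ho = -8.815 cm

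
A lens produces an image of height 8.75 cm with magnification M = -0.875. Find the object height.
ho = |hi|/|M| = 10 cm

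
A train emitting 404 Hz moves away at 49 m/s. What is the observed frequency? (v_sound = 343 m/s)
f_obs = f·v/(v + v_s) = 353.5 Hz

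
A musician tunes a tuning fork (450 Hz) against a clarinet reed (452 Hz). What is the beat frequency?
2 Hz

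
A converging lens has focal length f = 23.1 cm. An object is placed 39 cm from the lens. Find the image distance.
1/di = 1/f − 1/do → di = 56.66 cm (real image)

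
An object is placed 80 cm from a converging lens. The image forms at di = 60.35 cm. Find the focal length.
1/f = 1/do + 1/di → f = 34.4 cm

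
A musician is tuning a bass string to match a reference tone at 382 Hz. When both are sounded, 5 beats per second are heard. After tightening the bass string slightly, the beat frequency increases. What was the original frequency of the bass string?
387 Hz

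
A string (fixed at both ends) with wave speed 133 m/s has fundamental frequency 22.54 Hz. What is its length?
L = v/(2f₁) = 2.95 m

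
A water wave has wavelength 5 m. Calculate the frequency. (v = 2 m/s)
f = v/λ = 0.4 Hz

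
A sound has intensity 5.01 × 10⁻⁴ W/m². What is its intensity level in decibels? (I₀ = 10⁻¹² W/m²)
β = 10·log₁₀(I/I₀) = 87 dB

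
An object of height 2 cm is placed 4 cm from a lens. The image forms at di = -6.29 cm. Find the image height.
hi = (-di/do) × ho = 3.145 cm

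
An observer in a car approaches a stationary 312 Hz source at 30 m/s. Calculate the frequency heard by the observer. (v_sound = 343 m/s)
f_obs = f·(v + v_o)/v = 339.3 Hz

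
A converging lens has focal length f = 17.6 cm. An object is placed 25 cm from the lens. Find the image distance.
1/di = 1/f − 1/do → di = 59.46 cm (real image)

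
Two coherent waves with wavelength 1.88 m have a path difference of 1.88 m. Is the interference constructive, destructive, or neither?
constructive — path difference = 1λ, a whole number of wavelengths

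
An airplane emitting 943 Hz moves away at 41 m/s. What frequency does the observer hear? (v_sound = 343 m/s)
f_obs = f·v/(v + v_s) = 842.3 Hz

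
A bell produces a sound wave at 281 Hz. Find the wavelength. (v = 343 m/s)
λ = v/f = 1.221 m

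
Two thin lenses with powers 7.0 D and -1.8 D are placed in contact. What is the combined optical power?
P_total = P₁ + P₂ = 5.2 D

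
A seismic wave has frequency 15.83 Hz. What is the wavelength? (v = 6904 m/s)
λ = v/f = 436.1 m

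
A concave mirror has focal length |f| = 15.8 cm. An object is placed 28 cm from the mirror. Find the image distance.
f = +15.8 cm (concave); 1/di = 1/f − 1/do → di = 36.26 cm (real image, in front of mirror)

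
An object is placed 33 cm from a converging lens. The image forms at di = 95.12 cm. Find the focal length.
1/f = 1/do + 1/di → f = 24.5 cm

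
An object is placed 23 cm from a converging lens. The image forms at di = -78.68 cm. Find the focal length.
1/f = 1/do + 1/di → f = 32.5 cm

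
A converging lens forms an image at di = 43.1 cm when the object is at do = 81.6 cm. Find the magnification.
M = −di/do = -0.5282 (inverted image)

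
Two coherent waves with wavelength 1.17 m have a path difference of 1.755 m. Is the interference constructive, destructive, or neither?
destructive — path difference = 1.5λ, an odd multiple of λ/2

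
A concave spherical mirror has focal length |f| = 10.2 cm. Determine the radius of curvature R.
R = 2|f| = 20.4 cm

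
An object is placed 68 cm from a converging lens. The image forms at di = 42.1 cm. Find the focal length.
1/f = 1/do + 1/di → f = 26 cm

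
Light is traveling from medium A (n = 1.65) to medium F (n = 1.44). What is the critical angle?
θc = arcsin(n₂/n₁) = 60.78°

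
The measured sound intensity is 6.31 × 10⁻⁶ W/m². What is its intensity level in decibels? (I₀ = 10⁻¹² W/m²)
β = 10·log₁₀(I/I₀) = 68 dB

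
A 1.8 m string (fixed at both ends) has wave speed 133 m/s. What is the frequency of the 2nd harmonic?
fₙ = nv/(2L) = 73.89 Hz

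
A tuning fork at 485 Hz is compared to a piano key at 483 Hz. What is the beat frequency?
2 Hz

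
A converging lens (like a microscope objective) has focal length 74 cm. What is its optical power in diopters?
P = 1/f = 1.351 D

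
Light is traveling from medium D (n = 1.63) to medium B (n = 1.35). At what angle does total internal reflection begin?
θc = arcsin(n₂/n₁) = 55.92°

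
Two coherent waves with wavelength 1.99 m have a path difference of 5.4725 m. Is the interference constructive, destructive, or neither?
neither (partial) — path difference = 2.75λ, neither a whole number of wavelengths nor an odd multiple of λ/2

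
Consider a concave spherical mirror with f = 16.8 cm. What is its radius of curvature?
R = 2|f| = 33.6 cm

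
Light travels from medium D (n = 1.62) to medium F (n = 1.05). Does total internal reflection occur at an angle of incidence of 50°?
θc = arcsin(n₂/n₁) = 40.4°; 50° > θc, so yes — total internal reflection.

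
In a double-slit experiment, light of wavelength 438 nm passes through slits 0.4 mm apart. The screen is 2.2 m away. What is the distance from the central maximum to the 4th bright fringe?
y = mλL/d = 9.636 mm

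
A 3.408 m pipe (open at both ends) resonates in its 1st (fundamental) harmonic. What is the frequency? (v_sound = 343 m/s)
fₙ = nv/(2L) = 50.32 Hz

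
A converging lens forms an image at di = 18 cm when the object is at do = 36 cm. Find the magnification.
M = −di/do = -0.5 (inverted image)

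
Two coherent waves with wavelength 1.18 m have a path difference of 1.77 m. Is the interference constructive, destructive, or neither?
destructive — path difference = 1.5λ, an odd multiple of λ/2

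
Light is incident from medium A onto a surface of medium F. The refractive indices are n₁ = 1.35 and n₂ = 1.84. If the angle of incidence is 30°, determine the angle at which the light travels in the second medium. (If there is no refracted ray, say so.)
sin θ₂ = (n₁/n₂)·sin θ₁ = 0.3668 → θ₂ = 21.52°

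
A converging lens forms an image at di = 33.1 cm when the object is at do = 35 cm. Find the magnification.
M = −di/do = -0.9457 (inverted image)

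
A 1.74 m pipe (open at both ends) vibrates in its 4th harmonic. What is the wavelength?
λₙ = 2L/n = 0.87 m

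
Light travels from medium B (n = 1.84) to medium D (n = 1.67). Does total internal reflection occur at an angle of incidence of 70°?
θc = arcsin(n₂/n₁) = 65.18°; 70° > θc, so yes — total internal reflection.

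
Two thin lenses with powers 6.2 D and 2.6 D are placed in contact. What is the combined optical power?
P_total = P₁ + P₂ = 8.8 D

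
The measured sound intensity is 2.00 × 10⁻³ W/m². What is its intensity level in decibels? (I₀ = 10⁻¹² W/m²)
β = 10·log₁₀(I/I₀) = 93.01 dB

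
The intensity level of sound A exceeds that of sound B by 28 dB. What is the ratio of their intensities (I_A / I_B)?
I_A/I_B = 10^(Δβ/10) = 631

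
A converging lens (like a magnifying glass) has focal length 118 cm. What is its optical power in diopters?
P = 1/f = 0.8475 D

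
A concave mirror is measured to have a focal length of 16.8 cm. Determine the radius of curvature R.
R = 2|f| = 33.6 cm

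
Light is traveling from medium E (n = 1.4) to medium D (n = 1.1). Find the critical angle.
θc = arcsin(n₂/n₁) = 51.79°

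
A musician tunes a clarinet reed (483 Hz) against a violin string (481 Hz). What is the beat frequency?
2 Hz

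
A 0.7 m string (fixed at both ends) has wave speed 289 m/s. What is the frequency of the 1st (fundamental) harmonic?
fₙ = nv/(2L) = 206.4 Hz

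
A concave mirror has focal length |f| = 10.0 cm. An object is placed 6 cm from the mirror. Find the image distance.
f = +10.0 cm (concave); 1/di = 1/f − 1/do → di = -15 cm (virtual image, behind mirror)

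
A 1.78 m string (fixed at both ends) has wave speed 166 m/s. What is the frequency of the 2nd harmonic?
fₙ = nv/(2L) = 93.26 Hz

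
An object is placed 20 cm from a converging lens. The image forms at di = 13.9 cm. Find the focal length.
1/f = 1/do + 1/di → f = 8.201 cm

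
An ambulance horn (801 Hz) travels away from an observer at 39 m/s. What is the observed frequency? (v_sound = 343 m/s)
f_obs = f·v/(v + v_s) = 719.2 Hz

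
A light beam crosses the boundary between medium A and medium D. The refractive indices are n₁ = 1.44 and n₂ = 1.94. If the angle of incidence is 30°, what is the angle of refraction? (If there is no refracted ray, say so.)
sin θ₂ = (n₁/n₂)·sin θ₁ = 0.3711 → θ₂ = 21.79°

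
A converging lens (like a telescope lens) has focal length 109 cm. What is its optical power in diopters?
P = 1/f = 0.9174 D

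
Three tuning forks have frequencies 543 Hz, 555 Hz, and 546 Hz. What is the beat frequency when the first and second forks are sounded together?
12 Hz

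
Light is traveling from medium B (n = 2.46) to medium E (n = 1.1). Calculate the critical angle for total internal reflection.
θc = arcsin(n₂/n₁) = 26.56°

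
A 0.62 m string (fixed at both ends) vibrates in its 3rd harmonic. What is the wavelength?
λₙ = 2L/n = 0.4133 m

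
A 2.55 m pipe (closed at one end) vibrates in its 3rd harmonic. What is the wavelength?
λₙ = 4L/n = 3.4 m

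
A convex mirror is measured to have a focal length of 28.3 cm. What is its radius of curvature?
R = 2|f| = 56.6 cm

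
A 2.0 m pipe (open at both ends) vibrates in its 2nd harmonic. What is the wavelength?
λₙ = 2L/n = 2 m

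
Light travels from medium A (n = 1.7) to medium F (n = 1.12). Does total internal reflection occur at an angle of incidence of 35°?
θc = arcsin(n₂/n₁) = 41.21°; 35° < θc, so no — the ray refracts.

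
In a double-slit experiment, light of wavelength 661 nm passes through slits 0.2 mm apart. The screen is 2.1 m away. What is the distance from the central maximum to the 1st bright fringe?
y = mλL/d = 6.941 mm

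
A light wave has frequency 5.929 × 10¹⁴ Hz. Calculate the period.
T = 1/f = 1.687 × 10⁻¹⁵ s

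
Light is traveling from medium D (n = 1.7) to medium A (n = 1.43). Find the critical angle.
θc = arcsin(n₂/n₁) = 57.26°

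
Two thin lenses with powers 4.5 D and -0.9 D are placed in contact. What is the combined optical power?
P_total = P₁ + P₂ = 3.6 D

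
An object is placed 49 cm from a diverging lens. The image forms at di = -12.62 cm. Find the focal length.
1/f = 1/do + 1/di → f = -17 cm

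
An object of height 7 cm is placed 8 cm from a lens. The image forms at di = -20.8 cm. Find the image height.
hi = (-di/do) × ho = 18.2 cm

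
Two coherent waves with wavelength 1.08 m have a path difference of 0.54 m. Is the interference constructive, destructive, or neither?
destructive — path difference = 0.5λ, an odd multiple of λ/2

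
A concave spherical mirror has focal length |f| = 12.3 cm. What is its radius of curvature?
R = 2|f| = 24.6 cm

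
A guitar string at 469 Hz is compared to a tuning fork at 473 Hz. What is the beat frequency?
4 Hz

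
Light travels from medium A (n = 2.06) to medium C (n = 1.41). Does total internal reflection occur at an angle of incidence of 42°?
θc = arcsin(n₂/n₁) = 43.19°; 42° < θc, so no — the ray refracts.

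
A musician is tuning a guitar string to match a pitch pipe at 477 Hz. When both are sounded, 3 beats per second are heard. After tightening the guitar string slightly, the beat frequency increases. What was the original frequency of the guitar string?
480 Hz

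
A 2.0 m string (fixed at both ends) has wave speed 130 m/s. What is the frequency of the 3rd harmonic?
fₙ = nv/(2L) = 97.5 Hz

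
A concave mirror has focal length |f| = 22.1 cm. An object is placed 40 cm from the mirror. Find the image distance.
f = +22.1 cm (concave); 1/di = 1/f − 1/do → di = 49.39 cm (real image, in front of mirror)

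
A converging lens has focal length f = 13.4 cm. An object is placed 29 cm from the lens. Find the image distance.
1/di = 1/f − 1/do → di = 24.91 cm (real image)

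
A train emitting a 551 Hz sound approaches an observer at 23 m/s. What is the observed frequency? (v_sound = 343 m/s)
f_obs = f·v/(v − v_s) = 590.6 Hz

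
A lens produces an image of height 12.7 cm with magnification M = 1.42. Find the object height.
ho = |hi|/|M| = 8.944 cm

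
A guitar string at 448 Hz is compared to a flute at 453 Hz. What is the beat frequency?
5 Hz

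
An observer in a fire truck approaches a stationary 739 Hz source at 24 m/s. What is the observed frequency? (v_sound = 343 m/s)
f_obs = f·(v + v_o)/v = 790.7 Hz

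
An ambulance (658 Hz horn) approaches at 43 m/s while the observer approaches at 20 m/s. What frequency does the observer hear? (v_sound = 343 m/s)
f_obs = f·(v + v_o)/(v − v_s) = 796.2 Hz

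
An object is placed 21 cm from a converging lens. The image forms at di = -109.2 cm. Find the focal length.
1/f = 1/do + 1/di → f = 26 cm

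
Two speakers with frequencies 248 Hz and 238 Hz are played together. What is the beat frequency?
10 Hz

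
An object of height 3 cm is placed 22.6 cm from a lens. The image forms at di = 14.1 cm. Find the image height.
hi = (-di/do) × ho = -1.872 cm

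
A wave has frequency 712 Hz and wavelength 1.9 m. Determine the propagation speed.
v = fλ = 1353 m/s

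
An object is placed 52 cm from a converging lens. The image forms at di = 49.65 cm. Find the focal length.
1/f = 1/do + 1/di → f = 25.4 cm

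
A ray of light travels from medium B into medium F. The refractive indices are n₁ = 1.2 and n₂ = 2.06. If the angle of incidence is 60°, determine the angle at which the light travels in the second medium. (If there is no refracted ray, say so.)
sin θ₂ = (n₁/n₂)·sin θ₁ = 0.5045 → θ₂ = 30.3°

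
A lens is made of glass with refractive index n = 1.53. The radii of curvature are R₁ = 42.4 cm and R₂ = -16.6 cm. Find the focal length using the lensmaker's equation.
1/f = (n − 1)(1/R₁ − 1/R₂) → f = 22.51 cm (converging lens)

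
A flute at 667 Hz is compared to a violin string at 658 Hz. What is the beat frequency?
9 Hz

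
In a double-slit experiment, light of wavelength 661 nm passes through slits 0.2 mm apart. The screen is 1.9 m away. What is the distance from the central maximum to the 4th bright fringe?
y = mλL/d = 25.12 mm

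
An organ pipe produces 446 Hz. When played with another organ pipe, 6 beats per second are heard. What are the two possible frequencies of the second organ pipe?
f₂ = 446 ± 6 Hz → 452 Hz or 440 Hz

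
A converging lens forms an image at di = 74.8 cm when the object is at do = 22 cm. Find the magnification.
M = −di/do = -3.4 (inverted image)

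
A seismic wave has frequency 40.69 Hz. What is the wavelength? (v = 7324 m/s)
λ = v/f = 180 m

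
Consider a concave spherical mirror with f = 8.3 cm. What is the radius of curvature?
R = 2|f| = 16.6 cm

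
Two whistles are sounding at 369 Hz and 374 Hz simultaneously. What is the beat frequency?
5 Hz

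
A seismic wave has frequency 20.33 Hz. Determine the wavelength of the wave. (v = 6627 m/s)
λ = v/f = 326 m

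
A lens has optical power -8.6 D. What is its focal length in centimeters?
f = 1/P = -11.63 cm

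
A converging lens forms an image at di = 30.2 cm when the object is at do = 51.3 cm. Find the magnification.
M = −di/do = -0.5887 (inverted image)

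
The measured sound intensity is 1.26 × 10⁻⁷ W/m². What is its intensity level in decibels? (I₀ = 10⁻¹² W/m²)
β = 10·log₁₀(I/I₀) = 51 dB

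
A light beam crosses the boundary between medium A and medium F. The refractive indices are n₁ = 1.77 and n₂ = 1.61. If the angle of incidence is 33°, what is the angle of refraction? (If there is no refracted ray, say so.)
sin θ₂ = (n₁/n₂)·sin θ₁ = 0.5988 → θ₂ = 36.78°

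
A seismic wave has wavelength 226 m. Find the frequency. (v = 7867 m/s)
f = v/λ = 34.81 Hz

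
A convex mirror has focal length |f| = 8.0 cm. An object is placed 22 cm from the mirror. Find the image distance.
f = −8.0 cm (convex); 1/di = 1/f − 1/do → di = -5.867 cm (virtual image, behind mirror)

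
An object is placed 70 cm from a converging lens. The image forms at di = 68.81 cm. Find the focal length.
1/f = 1/do + 1/di → f = 34.7 cm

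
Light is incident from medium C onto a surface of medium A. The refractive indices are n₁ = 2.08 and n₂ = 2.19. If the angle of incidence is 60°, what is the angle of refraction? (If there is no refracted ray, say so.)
sin θ₂ = (n₁/n₂)·sin θ₁ = 0.8225 → θ₂ = 55.34°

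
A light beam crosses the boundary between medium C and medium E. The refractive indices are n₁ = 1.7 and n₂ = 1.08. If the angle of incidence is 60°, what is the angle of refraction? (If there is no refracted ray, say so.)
sin θ₂ = (n₁/n₂)·sin θ₁ = 1.363 > 1, so there is no refracted ray — the light undergoes total internal reflection.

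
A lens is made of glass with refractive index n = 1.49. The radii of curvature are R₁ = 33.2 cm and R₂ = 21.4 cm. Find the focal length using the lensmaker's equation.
1/f = (n − 1)(1/R₁ − 1/R₂) → f = -122.9 cm (diverging lens)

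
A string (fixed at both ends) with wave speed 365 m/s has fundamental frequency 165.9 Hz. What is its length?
L = v/(2f₁) = 1.1 m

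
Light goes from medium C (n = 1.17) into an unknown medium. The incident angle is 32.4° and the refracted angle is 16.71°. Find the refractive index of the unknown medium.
n₂ = n₁·sin θ₁ / sin θ₂ = 2.18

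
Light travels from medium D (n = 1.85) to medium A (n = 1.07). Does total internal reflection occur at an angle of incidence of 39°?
θc = arcsin(n₂/n₁) = 35.34°; 39° > θc, so yes — total internal reflection.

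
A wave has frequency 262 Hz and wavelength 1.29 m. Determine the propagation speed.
v = fλ = 338 m/s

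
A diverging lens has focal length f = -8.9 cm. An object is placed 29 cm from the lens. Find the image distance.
1/di = 1/f − 1/do → di = -6.81 cm (virtual image)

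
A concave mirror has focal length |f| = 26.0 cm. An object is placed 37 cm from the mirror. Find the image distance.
f = +26.0 cm (concave); 1/di = 1/f − 1/do → di = 87.45 cm (real image, in front of mirror)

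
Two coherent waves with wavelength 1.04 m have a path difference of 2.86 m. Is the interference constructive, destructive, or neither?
neither (partial) — path difference = 2.75λ, neither a whole number of wavelengths nor an odd multiple of λ/2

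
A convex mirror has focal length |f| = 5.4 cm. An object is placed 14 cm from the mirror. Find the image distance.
f = −5.4 cm (convex); 1/di = 1/f − 1/do → di = -3.897 cm (virtual image, behind mirror)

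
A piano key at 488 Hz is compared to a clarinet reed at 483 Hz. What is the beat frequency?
5 Hz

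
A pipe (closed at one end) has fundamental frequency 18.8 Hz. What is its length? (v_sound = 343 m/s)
L = v/(4f₁) = 4.561 m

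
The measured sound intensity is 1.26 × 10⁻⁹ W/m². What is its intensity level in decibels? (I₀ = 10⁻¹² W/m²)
β = 10·log₁₀(I/I₀) = 31 dB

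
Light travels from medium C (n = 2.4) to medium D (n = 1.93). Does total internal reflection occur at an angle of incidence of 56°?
θc = arcsin(n₂/n₁) = 53.53°; 56° > θc, so yes — total internal reflection.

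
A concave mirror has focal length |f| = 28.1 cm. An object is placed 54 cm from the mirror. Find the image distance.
f = +28.1 cm (concave); 1/di = 1/f − 1/do → di = 58.59 cm (real image, in front of mirror)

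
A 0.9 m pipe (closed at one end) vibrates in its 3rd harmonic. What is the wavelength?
λₙ = 4L/n = 1.2 m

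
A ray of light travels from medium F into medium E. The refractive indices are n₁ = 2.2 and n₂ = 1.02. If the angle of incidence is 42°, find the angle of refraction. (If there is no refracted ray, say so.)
sin θ₂ = (n₁/n₂)·sin θ₁ = 1.443 > 1, so there is no refracted ray — the light undergoes total internal reflection.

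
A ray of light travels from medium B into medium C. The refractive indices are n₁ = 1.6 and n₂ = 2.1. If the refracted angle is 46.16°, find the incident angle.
sin θ₁ = (n₂/n₁)·sin θ₂ → θ₁ = 71.2°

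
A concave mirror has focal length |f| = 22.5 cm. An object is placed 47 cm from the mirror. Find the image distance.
f = +22.5 cm (concave); 1/di = 1/f − 1/do → di = 43.16 cm (real image, in front of mirror)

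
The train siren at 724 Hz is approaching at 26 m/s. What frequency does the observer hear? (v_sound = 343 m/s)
f_obs = f·v/(v − v_s) = 783.4 Hz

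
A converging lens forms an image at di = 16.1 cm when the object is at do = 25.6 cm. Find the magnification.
M = −di/do = -0.6289 (inverted image)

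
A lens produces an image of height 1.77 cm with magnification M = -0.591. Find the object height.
ho = |hi|/|M| = 2.995 cm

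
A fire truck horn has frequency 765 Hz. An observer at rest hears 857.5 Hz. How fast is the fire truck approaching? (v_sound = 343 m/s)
v_s = v·(1 − f/f_obs) = 37 m/s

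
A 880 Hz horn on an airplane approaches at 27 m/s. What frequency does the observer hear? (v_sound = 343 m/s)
f_obs = f·v/(v − v_s) = 955.2 Hz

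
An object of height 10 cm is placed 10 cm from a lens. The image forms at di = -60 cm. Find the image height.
hi = (-di/do) × ho = 60 cm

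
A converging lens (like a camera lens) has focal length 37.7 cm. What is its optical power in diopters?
P = 1/f = 2.653 D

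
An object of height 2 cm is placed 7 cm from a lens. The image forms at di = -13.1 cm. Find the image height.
hi = (-di/do) × ho = 3.743 cm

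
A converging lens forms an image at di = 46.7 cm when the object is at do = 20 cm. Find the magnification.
M = −di/do = -2.335 (inverted image)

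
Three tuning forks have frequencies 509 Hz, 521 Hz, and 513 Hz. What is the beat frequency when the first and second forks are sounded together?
12 Hz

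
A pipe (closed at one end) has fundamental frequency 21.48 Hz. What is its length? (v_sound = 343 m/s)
L = v/(4f₁) = 3.992 m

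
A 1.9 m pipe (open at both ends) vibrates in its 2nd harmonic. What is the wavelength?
λₙ = 2L/n = 1.9 m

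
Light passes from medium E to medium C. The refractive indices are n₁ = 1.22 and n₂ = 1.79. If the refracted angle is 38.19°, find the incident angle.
sin θ₁ = (n₂/n₁)·sin θ₂ → θ₁ = 65.11°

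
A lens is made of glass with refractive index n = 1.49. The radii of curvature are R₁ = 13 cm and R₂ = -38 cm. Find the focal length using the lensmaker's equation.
1/f = (n − 1)(1/R₁ − 1/R₂) → f = 19.77 cm (converging lens)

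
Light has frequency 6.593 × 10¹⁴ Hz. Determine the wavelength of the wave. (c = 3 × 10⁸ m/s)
λ = c/f = 455 nm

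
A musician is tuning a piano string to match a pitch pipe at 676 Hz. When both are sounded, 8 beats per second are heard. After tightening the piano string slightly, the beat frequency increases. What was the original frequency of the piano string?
684 Hz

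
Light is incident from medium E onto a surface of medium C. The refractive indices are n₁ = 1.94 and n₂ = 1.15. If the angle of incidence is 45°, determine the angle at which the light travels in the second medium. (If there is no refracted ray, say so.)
sin θ₂ = (n₁/n₂)·sin θ₁ = 1.193 > 1, so there is no refracted ray — the light undergoes total internal reflection.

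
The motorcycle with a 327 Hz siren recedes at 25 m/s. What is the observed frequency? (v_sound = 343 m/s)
f_obs = f·v/(v + v_s) = 304.8 Hz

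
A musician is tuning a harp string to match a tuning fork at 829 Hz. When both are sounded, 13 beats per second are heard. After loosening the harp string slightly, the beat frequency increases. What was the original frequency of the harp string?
816 Hz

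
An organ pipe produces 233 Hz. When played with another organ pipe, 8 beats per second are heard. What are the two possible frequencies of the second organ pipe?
f₂ = 233 ± 8 Hz → 241 Hz or 225 Hz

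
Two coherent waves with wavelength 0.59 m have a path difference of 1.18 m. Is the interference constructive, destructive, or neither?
constructive — path difference = 2λ, a whole number of wavelengths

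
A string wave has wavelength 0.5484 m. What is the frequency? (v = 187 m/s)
f = v/λ = 341 Hz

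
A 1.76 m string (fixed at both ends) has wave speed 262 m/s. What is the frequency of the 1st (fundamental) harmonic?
fₙ = nv/(2L) = 74.43 Hz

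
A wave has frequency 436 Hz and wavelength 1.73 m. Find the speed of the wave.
v = fλ = 754.3 m/s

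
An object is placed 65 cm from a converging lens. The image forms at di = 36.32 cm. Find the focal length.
1/f = 1/do + 1/di → f = 23.3 cm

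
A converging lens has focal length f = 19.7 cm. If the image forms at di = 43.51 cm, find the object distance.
1/do = 1/f − 1/di → do = 36 cm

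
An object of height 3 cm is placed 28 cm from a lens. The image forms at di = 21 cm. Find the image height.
hi = (-di/do) × ho = -2.25 cm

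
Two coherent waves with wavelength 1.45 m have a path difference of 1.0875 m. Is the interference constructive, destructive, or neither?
neither (partial) — path difference = 0.75λ, neither a whole number of wavelengths nor an odd multiple of λ/2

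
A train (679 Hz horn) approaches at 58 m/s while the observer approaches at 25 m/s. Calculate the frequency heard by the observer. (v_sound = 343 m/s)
f_obs = f·(v + v_o)/(v − v_s) = 876.7 Hz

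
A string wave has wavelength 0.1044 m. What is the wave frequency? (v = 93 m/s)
f = v/λ = 890.8 Hz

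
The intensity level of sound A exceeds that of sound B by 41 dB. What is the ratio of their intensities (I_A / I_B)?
I_A/I_B = 10^(Δβ/10) = 12590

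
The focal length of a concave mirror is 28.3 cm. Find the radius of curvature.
R = 2|f| = 56.6 cm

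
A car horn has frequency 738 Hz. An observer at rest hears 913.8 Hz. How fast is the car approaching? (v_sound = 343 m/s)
v_s = v·(1 − f/f_obs) = 65.99 m/s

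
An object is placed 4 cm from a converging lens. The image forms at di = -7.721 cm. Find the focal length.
1/f = 1/do + 1/di → f = 8.3 cm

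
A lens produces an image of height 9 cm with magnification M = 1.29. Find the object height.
ho = |hi|/|M| = 6.977 cm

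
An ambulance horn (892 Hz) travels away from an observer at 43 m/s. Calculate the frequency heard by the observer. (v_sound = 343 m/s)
f_obs = f·v/(v + v_s) = 792.6 Hz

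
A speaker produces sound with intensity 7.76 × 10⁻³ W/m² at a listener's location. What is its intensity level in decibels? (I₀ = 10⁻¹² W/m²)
β = 10·log₁₀(I/I₀) = 98.9 dB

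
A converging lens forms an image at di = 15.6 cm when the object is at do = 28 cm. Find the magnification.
M = −di/do = -0.5571 (inverted image)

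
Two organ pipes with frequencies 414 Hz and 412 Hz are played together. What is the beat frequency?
2 Hz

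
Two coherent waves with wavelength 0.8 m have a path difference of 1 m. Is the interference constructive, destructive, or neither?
neither (partial) — path difference = 1.25λ, neither a whole number of wavelengths nor an odd multiple of λ/2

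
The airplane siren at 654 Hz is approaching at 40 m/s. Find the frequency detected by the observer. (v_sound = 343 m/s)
f_obs = f·v/(v − v_s) = 740.3 Hz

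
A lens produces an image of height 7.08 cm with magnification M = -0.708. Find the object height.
ho = |hi|/|M| = 10 cm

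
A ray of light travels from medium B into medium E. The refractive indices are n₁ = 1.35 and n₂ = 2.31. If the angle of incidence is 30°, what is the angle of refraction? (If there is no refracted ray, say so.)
sin θ₂ = (n₁/n₂)·sin θ₁ = 0.2922 → θ₂ = 16.99°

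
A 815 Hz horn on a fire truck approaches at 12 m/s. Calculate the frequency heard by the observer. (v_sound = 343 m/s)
f_obs = f·v/(v − v_s) = 844.5 Hz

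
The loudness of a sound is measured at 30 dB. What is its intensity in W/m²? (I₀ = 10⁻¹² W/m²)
I = I₀·10^(β/10) = 1.00 × 10⁻⁹ W/m²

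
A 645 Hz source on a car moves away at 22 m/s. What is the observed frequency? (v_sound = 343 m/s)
f_obs = f·v/(v + v_s) = 606.1 Hz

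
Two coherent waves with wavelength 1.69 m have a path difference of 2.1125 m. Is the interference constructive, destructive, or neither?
neither (partial) — path difference = 1.25λ, neither a whole number of wavelengths nor an odd multiple of λ/2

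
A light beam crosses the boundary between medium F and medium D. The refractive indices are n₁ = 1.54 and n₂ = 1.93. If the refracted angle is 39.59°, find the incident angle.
sin θ₁ = (n₂/n₁)·sin θ₂ → θ₁ = 53°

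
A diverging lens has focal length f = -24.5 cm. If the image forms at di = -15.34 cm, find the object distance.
1/do = 1/f − 1/di → do = 41.03 cm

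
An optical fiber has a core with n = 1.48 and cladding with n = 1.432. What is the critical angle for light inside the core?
θc = arcsin(n_cladding/n_core) = 75.37°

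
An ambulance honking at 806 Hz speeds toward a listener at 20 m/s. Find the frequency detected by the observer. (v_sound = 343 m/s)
f_obs = f·v/(v − v_s) = 855.9 Hz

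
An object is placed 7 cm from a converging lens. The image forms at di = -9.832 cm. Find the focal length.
1/f = 1/do + 1/di → f = 24.3 cm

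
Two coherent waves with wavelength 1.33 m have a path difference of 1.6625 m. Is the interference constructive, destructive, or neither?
neither (partial) — path difference = 1.25λ, neither a whole number of wavelengths nor an odd multiple of λ/2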